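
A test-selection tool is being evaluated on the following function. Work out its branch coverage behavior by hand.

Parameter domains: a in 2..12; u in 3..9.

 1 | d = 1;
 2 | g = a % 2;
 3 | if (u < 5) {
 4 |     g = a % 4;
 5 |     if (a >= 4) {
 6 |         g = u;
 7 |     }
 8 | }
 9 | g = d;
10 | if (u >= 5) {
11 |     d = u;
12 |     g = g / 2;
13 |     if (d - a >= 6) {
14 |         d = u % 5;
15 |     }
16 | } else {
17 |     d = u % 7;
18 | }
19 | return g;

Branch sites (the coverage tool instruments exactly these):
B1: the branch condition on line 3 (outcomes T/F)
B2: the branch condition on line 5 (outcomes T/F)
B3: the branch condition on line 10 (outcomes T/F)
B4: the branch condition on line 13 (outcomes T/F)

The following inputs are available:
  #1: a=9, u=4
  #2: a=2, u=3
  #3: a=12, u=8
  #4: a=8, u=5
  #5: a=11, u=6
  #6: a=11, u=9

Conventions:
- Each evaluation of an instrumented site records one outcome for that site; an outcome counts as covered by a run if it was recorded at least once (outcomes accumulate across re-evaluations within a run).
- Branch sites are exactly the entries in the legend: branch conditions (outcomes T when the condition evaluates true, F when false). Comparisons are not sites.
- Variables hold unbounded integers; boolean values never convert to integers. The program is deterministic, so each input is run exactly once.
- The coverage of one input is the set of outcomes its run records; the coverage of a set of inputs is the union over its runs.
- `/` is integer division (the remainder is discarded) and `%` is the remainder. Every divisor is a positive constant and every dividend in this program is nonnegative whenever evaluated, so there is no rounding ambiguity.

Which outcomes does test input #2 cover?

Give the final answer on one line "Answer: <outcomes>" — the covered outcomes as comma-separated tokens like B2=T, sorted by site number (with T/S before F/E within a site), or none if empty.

Tracing the run of input #2 (a=2, u=3):
  B1->T, B2->F, B3->F
deduplicating events, the covered set is: B1=T, B2=F, B3=F

Answer: B1=T, B2=F, B3=F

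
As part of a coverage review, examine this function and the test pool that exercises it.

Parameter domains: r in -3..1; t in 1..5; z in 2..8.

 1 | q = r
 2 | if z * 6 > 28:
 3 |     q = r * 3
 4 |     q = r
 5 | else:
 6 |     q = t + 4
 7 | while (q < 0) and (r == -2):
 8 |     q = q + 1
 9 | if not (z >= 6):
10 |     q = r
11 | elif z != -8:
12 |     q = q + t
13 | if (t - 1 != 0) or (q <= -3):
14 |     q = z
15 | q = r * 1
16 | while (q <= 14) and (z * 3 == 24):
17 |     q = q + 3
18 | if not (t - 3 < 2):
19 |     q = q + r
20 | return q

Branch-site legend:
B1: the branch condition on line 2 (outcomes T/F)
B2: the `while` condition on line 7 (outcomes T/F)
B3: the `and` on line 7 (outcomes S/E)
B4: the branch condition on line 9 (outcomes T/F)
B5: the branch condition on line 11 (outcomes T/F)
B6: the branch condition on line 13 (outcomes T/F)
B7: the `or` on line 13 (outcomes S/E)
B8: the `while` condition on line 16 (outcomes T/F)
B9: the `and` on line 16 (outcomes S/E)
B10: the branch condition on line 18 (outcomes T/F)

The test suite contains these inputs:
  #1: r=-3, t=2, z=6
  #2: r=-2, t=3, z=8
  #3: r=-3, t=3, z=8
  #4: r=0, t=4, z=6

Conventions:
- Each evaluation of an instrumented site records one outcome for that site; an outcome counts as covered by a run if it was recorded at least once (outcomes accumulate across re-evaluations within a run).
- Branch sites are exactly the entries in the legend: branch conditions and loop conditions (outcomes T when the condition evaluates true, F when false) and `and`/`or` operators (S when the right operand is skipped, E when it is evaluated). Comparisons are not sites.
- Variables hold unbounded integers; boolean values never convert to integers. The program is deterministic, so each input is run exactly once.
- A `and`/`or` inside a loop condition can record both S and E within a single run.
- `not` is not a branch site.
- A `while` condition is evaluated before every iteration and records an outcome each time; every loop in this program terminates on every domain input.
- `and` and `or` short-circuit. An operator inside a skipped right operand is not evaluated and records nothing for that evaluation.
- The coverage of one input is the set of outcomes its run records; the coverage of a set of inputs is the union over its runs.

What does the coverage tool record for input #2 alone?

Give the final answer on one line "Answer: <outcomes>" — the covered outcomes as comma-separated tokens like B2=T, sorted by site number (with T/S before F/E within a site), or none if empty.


Tracing the run of input #2 (r=-2, t=3, z=8):
  B1->T, B3->E, B2->T, B3->E, B2->T, B3->S, B2->F, B4->F, B5->T, B7->S
  B6->T, B9->E, B8->T, B9->E, B8->T, B9->E, B8->T, B9->E, B8->T, B9->E
  B8->T, B9->E, B8->T, B9->S, B8->F, B10->F
distinct outcomes covered: B1=T, B2=T, B2=F, B3=S, B3=E, B4=F, B5=T, B6=T, B7=S, B8=T, B8=F, B9=S, B9=E, B10=F
Answer: B1=T, B2=T, B2=F, B3=S, B3=E, B4=F, B5=T, B6=T, B7=S, B8=T, B8=F, B9=S, B9=E, B10=F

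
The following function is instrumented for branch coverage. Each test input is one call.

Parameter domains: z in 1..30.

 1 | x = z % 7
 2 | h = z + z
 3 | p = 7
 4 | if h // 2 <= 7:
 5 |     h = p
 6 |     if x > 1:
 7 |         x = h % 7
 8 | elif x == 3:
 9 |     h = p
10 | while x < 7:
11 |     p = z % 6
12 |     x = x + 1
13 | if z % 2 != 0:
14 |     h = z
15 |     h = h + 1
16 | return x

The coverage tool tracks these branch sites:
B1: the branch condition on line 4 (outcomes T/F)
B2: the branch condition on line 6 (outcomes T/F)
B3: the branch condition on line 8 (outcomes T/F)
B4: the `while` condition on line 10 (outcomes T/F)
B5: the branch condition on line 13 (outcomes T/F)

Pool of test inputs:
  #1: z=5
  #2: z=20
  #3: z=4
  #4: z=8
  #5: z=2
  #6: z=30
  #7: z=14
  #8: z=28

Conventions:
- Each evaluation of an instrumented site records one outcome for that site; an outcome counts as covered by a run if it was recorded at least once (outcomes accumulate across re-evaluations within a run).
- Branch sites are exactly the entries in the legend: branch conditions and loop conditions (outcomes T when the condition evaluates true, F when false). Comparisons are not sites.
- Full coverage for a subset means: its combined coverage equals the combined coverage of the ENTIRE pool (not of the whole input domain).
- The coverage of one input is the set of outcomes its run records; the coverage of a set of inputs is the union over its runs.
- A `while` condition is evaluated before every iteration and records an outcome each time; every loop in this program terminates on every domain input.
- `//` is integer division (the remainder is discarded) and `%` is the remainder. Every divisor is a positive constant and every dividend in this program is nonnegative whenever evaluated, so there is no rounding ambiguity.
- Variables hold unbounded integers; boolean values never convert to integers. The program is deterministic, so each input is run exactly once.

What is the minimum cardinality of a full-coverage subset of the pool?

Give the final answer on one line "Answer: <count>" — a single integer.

#1 (z=5) -> B1->T, B2->T, B4->T, B4->T, B4->T, B4->T, B4->T, B4->T, B4->T, B4->F, B5->T; covered: B1=T, B2=T, B4=T, B4=F, B5=T
#2 (z=20) -> B1->F, B3->F, B4->T, B4->F, B5->F; covered: B1=F, B3=F, B4=T, B4=F, B5=F
#3 (z=4) -> B1->T, B2->T, B4->T, B4->T, B4->T, B4->T, B4->T, B4->T, B4->T, B4->F, B5->F; covered: B1=T, B2=T, B4=T, B4=F, B5=F
#4 (z=8) -> B1->F, B3->F, B4->T, B4->T, B4->T, B4->T, B4->T, B4->T, B4->F, B5->F; covered: B1=F, B3=F, B4=T, B4=F, B5=F
#5 (z=2) -> B1->T, B2->T, B4->T, B4->T, B4->T, B4->T, B4->T, B4->T, B4->T, B4->F, B5->F; covered: B1=T, B2=T, B4=T, B4=F, B5=F
#6 (z=30) -> B1->F, B3->F, B4->T, B4->T, B4->T, B4->T, B4->T, B4->F, B5->F; covered: B1=F, B3=F, B4=T, B4=F, B5=F
#7 (z=14) -> B1->F, B3->F, B4->T, B4->T, B4->T, B4->T, B4->T, B4->T, B4->T, B4->F, B5->F; covered: B1=F, B3=F, B4=T, B4=F, B5=F
#8 (z=28) -> B1->F, B3->F, B4->T, B4->T, B4->T, B4->T, B4->T, B4->T, B4->T, B4->F, B5->F; covered: B1=F, B3=F, B4=T, B4=F, B5=F
union over all inputs: B1=T, B1=F, B2=T, B3=F, B4=T, B4=F, B5=T, B5=F (8 outcomes)
checked all size-1 subsets: none covers 8 outcomes (max 5/8)
size 2: inputs {1, 2} cover all 8 outcomes, and no lexicographically smaller subset of this size does

Answer: 2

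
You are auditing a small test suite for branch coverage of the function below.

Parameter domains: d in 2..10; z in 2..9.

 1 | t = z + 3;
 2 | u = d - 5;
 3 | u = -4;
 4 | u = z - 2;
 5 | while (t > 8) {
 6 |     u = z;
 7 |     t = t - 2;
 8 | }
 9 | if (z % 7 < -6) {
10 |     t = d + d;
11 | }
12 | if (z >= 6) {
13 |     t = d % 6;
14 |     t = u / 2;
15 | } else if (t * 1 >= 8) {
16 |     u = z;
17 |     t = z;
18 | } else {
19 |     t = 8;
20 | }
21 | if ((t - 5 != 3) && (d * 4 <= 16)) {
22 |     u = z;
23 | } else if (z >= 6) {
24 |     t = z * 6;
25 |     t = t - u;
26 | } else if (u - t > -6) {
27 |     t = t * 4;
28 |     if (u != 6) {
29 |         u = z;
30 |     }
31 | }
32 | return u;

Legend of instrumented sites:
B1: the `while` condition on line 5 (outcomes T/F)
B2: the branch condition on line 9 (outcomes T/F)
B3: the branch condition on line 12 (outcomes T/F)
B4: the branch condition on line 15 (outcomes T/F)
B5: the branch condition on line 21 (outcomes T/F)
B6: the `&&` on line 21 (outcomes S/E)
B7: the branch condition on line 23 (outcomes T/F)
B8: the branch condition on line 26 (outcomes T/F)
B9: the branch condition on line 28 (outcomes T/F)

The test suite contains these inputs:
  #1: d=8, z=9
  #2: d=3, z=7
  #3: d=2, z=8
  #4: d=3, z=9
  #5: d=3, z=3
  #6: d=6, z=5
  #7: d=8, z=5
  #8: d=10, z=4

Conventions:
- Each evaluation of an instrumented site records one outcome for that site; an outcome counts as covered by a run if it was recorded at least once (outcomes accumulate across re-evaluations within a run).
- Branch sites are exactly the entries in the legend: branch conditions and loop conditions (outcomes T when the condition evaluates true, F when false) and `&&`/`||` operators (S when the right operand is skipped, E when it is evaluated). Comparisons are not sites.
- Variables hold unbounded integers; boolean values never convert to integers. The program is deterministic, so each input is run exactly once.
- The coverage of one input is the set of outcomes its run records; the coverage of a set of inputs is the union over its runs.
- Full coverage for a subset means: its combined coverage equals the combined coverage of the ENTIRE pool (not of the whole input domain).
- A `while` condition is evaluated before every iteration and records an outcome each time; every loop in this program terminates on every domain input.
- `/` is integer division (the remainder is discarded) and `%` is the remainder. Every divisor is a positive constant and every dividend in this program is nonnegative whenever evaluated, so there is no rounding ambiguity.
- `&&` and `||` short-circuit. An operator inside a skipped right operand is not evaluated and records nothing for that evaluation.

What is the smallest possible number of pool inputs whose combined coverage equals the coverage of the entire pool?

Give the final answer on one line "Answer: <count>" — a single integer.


input #1, d=8, z=9: outcomes B1=T, B1=F, B2=F, B3=T, B5=F, B6=E, B7=T
input #2, d=3, z=7: outcomes B1=T, B1=F, B2=F, B3=T, B5=T, B6=E
input #3, d=2, z=8: outcomes B1=T, B1=F, B2=F, B3=T, B5=T, B6=E
input #4, d=3, z=9: outcomes B1=T, B1=F, B2=F, B3=T, B5=T, B6=E
input #5, d=3, z=3: outcomes B1=F, B2=F, B3=F, B4=F, B5=F, B6=S, B7=F, B8=F
input #6, d=6, z=5: outcomes B1=F, B2=F, B3=F, B4=T, B5=F, B6=E, B7=F, B8=T, B9=T
input #7, d=8, z=5: outcomes B1=F, B2=F, B3=F, B4=T, B5=F, B6=E, B7=F, B8=T, B9=T
input #8, d=10, z=4: outcomes B1=F, B2=F, B3=F, B4=F, B5=F, B6=S, B7=F, B8=F
pool-wide coverage (16 outcomes): B1=T, B1=F, B2=F, B3=T, B3=F, B4=T, B4=F, B5=T, B5=F, B6=S, B6=E, B7=T, B7=F, B8=T, B8=F, B9=T
every size-1 subset falls short of the 16 outcomes (best: 9/16)
every size-2 subset falls short of the 16 outcomes (best: 12/16)
every size-3 subset falls short of the 16 outcomes (best: 15/16)
inputs {1, 2, 5, 6} (size 4) cover everything; no size-4 subset with a lexicographically smaller index list covers all 16
Answer: 4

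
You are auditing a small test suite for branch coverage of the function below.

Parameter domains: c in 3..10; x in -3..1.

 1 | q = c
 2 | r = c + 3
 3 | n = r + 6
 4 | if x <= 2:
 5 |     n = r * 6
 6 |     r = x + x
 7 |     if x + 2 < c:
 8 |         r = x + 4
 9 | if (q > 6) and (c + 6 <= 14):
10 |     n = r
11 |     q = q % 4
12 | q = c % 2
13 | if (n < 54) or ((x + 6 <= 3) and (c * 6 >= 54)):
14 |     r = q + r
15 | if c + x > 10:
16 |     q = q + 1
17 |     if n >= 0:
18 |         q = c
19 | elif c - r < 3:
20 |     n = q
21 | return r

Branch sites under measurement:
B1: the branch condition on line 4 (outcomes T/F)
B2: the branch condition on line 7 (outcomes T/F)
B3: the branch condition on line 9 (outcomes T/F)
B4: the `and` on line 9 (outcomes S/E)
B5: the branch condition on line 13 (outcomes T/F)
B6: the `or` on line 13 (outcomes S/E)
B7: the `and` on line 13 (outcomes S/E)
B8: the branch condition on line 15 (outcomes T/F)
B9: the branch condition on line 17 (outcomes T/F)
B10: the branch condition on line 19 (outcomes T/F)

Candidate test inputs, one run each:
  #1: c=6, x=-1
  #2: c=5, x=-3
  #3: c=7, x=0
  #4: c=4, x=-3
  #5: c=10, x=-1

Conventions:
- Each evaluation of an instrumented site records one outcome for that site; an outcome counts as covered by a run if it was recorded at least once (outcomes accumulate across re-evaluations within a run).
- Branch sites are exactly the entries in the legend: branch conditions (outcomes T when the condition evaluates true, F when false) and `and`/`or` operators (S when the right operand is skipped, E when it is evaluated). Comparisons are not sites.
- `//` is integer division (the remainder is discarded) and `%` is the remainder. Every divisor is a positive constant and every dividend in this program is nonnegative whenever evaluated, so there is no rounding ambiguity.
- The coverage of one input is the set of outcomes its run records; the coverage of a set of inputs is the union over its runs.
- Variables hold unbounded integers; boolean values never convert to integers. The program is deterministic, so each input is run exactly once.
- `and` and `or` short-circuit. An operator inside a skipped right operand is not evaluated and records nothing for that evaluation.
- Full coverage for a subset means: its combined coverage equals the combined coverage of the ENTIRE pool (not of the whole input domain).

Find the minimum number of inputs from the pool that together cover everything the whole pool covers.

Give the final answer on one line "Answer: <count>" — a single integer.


test 1 (c=6, x=-1) fires B1->T, B2->T, B4->S, B3->F, B6->E, B7->S, B5->F, B8->F, B10->F; hits B1=T, B2=T, B3=F, B4=S, B5=F, B6=E, B7=S, B8=F, B10=F
test 2 (c=5, x=-3) fires B1->T, B2->T, B4->S, B3->F, B6->S, B5->T, B8->F, B10->F; hits B1=T, B2=T, B3=F, B4=S, B5=T, B6=S, B8=F, B10=F
test 3 (c=7, x=0) fires B1->T, B2->T, B4->E, B3->T, B6->S, B5->T, B8->F, B10->T; hits B1=T, B2=T, B3=T, B4=E, B5=T, B6=S, B8=F, B10=T
test 4 (c=4, x=-3) fires B1->T, B2->T, B4->S, B3->F, B6->S, B5->T, B8->F, B10->F; hits B1=T, B2=T, B3=F, B4=S, B5=T, B6=S, B8=F, B10=F
test 5 (c=10, x=-1) fires B1->T, B2->T, B4->E, B3->F, B6->E, B7->S, B5->F, B8->F, B10->F; hits B1=T, B2=T, B3=F, B4=E, B5=F, B6=E, B7=S, B8=F, B10=F
union over all inputs: B1=T, B2=T, B3=T, B3=F, B4=S, B4=E, B5=T, B5=F, B6=S, B6=E, B7=S, B8=F, B10=T, B10=F (14 outcomes)
no size-1 subset reaches all 14 outcomes (best union: 9/14)
size 2: inputs {1, 3} cover all 14 outcomes, and no lexicographically smaller subset of this size does
Answer: 2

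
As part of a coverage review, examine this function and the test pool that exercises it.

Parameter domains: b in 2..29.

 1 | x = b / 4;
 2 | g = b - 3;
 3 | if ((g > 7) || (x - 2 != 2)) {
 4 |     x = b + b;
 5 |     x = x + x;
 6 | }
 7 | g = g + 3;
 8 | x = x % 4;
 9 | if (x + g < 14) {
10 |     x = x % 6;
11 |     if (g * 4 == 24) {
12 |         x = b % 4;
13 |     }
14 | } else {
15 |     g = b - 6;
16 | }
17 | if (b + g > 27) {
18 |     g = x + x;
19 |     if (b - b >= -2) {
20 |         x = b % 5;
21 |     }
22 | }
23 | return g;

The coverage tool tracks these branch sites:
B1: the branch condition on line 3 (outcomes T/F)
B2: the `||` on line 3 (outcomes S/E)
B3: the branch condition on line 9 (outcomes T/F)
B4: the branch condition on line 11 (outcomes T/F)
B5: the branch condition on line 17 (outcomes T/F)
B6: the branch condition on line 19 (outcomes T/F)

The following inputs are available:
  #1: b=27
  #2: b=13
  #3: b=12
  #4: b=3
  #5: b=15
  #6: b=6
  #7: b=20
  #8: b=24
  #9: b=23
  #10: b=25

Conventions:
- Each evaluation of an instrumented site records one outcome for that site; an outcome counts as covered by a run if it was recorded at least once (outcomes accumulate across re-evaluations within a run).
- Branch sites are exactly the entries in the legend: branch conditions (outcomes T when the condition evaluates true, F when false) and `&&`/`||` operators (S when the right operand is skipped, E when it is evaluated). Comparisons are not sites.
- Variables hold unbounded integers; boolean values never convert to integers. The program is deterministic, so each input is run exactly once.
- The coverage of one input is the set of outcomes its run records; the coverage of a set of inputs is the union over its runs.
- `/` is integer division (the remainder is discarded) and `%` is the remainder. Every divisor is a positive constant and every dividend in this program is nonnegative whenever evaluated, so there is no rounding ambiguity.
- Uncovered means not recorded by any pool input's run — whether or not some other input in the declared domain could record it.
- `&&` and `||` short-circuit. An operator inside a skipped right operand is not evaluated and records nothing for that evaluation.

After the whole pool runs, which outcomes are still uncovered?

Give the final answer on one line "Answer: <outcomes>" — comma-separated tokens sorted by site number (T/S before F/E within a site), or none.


#1 (b=27) -> B2->S, B1->T, B3->F, B5->T, B6->T; covered: B1=T, B2=S, B3=F, B5=T, B6=T
#2 (b=13) -> B2->S, B1->T, B3->T, B4->F, B5->F; covered: B1=T, B2=S, B3=T, B4=F, B5=F
#3 (b=12) -> B2->S, B1->T, B3->T, B4->F, B5->F; covered: B1=T, B2=S, B3=T, B4=F, B5=F
#4 (b=3) -> B2->E, B1->T, B3->T, B4->F, B5->F; covered: B1=T, B2=E, B3=T, B4=F, B5=F
#5 (b=15) -> B2->S, B1->T, B3->F, B5->F; covered: B1=T, B2=S, B3=F, B5=F
#6 (b=6) -> B2->E, B1->T, B3->T, B4->T, B5->F; covered: B1=T, B2=E, B3=T, B4=T, B5=F
#7 (b=20) -> B2->S, B1->T, B3->F, B5->T, B6->T; covered: B1=T, B2=S, B3=F, B5=T, B6=T
#8 (b=24) -> B2->S, B1->T, B3->F, B5->T, B6->T; covered: B1=T, B2=S, B3=F, B5=T, B6=T
#9 (b=23) -> B2->S, B1->T, B3->F, B5->T, B6->T; covered: B1=T, B2=S, B3=F, B5=T, B6=T
#10 (b=25) -> B2->S, B1->T, B3->F, B5->T, B6->T; covered: B1=T, B2=S, B3=F, B5=T, B6=T
union over the pool: B1=T, B2=S, B2=E, B3=T, B3=F, B4=T, B4=F, B5=T, B5=F, B6=T
uncovered (2 of 12): B1=F, B6=F
Answer: B1=F, B6=F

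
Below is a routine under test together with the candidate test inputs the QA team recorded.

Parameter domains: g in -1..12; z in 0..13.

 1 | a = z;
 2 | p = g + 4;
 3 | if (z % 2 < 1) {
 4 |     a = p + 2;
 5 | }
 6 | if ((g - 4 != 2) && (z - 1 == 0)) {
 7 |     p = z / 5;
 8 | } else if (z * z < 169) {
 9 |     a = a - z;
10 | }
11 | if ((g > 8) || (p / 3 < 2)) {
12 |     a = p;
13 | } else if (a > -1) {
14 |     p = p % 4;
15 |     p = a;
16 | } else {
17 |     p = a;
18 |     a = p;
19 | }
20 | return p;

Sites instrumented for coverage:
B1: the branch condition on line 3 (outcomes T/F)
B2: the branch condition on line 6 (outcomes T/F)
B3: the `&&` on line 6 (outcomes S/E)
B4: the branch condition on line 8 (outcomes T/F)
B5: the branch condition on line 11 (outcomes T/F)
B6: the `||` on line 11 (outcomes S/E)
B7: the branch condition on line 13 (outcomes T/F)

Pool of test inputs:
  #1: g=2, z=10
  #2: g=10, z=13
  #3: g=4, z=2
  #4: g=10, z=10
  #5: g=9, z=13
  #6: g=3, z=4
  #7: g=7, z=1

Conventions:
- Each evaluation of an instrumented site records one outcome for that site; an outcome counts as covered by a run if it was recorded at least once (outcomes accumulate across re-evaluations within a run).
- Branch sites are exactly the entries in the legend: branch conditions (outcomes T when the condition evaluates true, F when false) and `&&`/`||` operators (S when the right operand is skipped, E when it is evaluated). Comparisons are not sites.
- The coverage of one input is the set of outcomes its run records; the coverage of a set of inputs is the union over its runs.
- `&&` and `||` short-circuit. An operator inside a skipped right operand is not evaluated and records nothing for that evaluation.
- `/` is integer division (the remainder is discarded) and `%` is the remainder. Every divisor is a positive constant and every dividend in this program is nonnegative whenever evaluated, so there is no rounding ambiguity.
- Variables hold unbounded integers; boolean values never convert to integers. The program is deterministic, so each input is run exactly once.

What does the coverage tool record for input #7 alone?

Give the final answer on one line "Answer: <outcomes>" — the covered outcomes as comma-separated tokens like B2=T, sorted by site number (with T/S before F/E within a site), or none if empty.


Tracing the run of input #7 (g=7, z=1):
  B1->F, B3->E, B2->T, B6->E, B5->T
collecting distinct outcomes: B1=F, B2=T, B3=E, B5=T, B6=E
Answer: B1=F, B2=T, B3=E, B5=T, B6=E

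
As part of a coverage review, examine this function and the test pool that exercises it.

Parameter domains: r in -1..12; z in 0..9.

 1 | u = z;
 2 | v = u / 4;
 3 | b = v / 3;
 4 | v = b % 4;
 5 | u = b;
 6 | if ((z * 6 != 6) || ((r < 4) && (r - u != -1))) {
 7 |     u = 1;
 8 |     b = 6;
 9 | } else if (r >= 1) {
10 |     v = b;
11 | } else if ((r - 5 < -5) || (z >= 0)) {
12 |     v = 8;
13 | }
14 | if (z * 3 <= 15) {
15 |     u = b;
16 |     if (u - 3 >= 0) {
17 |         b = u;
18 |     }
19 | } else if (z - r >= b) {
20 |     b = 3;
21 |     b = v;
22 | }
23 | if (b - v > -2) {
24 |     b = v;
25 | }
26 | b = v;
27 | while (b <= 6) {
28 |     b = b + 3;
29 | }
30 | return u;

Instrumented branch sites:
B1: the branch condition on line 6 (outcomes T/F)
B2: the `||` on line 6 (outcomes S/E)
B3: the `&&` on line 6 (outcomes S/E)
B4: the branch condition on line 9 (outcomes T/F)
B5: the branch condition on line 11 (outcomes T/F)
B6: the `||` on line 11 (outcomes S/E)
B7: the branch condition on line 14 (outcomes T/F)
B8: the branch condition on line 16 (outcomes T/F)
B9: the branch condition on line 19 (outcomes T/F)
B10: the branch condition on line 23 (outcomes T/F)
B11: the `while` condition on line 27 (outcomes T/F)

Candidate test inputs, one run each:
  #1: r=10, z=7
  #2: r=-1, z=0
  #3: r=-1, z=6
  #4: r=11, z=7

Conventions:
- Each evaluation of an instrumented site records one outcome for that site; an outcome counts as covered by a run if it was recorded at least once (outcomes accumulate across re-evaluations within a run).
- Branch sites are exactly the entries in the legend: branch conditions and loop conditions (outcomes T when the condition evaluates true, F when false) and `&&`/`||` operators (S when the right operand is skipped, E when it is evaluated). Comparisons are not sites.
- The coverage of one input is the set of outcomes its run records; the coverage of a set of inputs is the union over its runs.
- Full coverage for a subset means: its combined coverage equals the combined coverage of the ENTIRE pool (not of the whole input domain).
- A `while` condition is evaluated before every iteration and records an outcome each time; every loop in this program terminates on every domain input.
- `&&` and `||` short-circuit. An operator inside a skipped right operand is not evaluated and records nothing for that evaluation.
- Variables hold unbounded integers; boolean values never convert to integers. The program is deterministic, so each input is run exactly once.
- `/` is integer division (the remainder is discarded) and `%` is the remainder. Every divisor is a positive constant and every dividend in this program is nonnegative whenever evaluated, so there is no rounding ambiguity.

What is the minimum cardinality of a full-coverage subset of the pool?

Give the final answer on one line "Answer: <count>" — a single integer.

#1 (r=10, z=7) -> B2->S, B1->T, B7->F, B9->F, B10->T, B11->T, B11->T, B11->T, B11->F; covered: B1=T, B2=S, B7=F, B9=F, B10=T, B11=T, B11=F
#2 (r=-1, z=0) -> B2->S, B1->T, B7->T, B8->T, B10->T, B11->T, B11->T, B11->T, B11->F; covered: B1=T, B2=S, B7=T, B8=T, B10=T, B11=T, B11=F
#3 (r=-1, z=6) -> B2->S, B1->T, B7->F, B9->T, B10->T, B11->T, B11->T, B11->T, B11->F; covered: B1=T, B2=S, B7=F, B9=T, B10=T, B11=T, B11=F
#4 (r=11, z=7) -> B2->S, B1->T, B7->F, B9->F, B10->T, B11->T, B11->T, B11->T, B11->F; covered: B1=T, B2=S, B7=F, B9=F, B10=T, B11=T, B11=F
union over all inputs: B1=T, B2=S, B7=T, B7=F, B8=T, B9=T, B9=F, B10=T, B11=T, B11=F (10 outcomes)
size 1 is not enough: best union over all size-1 subsets is 7/10
size 2 is not enough: best union over all size-2 subsets is 9/10
inputs {1, 2, 3} (size 3) cover everything; no size-3 subset with a lexicographically smaller index list covers all 10

Answer: 3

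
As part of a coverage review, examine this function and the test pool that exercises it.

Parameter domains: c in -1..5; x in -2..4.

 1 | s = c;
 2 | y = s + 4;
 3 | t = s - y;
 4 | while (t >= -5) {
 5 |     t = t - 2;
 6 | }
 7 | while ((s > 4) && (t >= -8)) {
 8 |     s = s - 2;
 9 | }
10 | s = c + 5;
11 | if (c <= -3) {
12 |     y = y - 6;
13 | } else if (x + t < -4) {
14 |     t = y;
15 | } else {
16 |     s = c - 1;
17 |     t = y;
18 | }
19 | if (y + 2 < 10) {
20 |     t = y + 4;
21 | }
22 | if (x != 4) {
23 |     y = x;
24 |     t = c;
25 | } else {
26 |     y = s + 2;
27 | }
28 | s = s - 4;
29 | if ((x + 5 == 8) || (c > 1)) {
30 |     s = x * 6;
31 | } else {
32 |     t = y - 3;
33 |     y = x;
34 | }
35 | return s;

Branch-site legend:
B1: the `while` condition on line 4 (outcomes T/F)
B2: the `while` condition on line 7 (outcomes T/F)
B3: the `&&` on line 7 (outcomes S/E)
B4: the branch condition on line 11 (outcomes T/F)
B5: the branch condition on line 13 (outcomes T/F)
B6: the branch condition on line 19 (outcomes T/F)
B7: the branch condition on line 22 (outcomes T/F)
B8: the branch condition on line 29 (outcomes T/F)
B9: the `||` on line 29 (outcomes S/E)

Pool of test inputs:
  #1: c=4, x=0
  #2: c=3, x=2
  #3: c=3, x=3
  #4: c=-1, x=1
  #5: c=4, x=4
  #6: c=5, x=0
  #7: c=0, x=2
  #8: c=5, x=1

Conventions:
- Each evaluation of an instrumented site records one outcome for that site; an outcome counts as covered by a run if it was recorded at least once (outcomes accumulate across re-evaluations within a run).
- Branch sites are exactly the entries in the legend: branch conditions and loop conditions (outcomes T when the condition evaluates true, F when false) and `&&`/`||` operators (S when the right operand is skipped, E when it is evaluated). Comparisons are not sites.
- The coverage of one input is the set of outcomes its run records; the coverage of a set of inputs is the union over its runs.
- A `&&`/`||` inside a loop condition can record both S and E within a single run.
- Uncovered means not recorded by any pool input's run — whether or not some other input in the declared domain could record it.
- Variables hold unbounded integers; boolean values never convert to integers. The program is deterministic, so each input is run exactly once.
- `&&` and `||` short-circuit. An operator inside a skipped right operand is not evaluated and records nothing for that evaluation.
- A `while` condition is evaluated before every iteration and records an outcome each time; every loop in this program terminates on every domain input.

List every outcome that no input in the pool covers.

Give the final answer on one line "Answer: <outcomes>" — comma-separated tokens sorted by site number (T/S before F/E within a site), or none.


test 1 (c=4, x=0) hits B1=T, B1=F, B2=F, B3=S, B4=F, B5=T, B6=F, B7=T, B8=T, B9=E
test 2 (c=3, x=2) hits B1=T, B1=F, B2=F, B3=S, B4=F, B5=F, B6=T, B7=T, B8=T, B9=E
test 3 (c=3, x=3) hits B1=T, B1=F, B2=F, B3=S, B4=F, B5=F, B6=T, B7=T, B8=T, B9=S
test 4 (c=-1, x=1) hits B1=T, B1=F, B2=F, B3=S, B4=F, B5=T, B6=T, B7=T, B8=F, B9=E
test 5 (c=4, x=4) hits B1=T, B1=F, B2=F, B3=S, B4=F, B5=F, B6=F, B7=F, B8=T, B9=E
test 6 (c=5, x=0) hits B1=T, B1=F, B2=T, B2=F, B3=S, B3=E, B4=F, B5=T, B6=F, B7=T, B8=T, B9=E
test 7 (c=0, x=2) hits B1=T, B1=F, B2=F, B3=S, B4=F, B5=F, B6=T, B7=T, B8=F, B9=E
test 8 (c=5, x=1) hits B1=T, B1=F, B2=T, B2=F, B3=S, B3=E, B4=F, B5=T, B6=F, B7=T, B8=T, B9=E
union over the pool: B1=T, B1=F, B2=T, B2=F, B3=S, B3=E, B4=F, B5=T, B5=F, B6=T, B6=F, B7=T, B7=F, B8=T, B8=F, B9=S, B9=E
uncovered (1 of 18): B4=T
Answer: B4=T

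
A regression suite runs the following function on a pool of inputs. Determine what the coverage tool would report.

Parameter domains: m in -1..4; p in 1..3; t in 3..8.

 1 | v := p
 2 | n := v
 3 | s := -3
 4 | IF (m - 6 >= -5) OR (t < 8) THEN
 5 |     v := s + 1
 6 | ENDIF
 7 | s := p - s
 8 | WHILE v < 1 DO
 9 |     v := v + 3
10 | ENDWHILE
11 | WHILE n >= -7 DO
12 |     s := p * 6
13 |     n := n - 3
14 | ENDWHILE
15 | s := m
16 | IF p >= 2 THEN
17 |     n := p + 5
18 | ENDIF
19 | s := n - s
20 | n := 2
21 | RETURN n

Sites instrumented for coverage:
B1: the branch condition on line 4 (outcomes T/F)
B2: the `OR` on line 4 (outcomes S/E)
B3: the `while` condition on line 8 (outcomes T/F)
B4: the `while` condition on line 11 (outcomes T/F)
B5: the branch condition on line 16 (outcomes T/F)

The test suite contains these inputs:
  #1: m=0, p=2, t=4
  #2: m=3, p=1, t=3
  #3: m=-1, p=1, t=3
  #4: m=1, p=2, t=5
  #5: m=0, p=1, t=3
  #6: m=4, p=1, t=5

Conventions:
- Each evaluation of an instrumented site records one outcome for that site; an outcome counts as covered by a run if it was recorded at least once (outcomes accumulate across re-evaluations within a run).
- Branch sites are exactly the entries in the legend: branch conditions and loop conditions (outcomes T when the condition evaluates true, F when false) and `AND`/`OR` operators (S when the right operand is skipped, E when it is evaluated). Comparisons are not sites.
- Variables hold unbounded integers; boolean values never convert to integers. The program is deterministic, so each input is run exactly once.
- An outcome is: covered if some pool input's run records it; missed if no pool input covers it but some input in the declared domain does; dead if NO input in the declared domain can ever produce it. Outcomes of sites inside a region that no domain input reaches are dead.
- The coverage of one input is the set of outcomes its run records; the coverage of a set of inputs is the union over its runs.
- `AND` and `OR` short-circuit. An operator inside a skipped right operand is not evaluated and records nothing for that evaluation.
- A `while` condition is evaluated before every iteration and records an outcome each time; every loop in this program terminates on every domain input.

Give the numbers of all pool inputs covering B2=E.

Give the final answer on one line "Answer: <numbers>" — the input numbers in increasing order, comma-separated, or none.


input #1 (m=0, p=2, t=4): produces B2=E
input #2 (m=3, p=1, t=3): does not produce B2=E
input #3 (m=-1, p=1, t=3): produces B2=E
input #4 (m=1, p=2, t=5): does not produce B2=E
input #5 (m=0, p=1, t=3): produces B2=E
input #6 (m=4, p=1, t=5): does not produce B2=E
Answer: 1, 3, 5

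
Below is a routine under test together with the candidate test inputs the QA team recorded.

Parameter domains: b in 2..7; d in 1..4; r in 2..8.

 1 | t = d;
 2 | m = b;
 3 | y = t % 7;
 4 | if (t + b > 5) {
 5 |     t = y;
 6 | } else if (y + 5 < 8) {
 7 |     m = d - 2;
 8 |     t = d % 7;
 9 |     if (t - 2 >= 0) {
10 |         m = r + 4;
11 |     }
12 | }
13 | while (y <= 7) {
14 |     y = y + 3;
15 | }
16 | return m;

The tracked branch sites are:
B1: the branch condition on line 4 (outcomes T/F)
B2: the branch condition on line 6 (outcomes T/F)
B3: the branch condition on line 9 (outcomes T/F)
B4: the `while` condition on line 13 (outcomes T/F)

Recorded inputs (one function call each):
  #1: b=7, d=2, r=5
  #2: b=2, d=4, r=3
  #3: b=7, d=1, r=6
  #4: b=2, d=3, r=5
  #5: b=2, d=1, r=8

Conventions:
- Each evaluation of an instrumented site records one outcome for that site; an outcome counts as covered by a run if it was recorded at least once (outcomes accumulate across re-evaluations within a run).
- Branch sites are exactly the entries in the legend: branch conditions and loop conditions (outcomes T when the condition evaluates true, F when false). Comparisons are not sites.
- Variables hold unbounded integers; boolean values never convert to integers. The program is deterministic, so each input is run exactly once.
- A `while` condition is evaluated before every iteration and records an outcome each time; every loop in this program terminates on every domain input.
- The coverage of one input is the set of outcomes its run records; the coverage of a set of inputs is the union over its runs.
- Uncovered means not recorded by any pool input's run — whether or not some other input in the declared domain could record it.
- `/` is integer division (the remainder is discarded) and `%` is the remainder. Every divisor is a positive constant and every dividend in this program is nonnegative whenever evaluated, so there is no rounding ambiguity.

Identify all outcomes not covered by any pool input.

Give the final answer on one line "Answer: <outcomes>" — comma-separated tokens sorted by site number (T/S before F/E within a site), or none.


input #1 (b=7, d=2, r=5): events B1->T, B4->T, B4->T, B4->F; covers B1=T, B4=T, B4=F
input #2 (b=2, d=4, r=3): events B1->T, B4->T, B4->T, B4->F; covers B1=T, B4=T, B4=F
input #3 (b=7, d=1, r=6): events B1->T, B4->T, B4->T, B4->T, B4->F; covers B1=T, B4=T, B4=F
input #4 (b=2, d=3, r=5): events B1->F, B2->F, B4->T, B4->T, B4->F; covers B1=F, B2=F, B4=T, B4=F
input #5 (b=2, d=1, r=8): events B1->F, B2->T, B3->F, B4->T, B4->T, B4->T, B4->F; covers B1=F, B2=T, B3=F, B4=T, B4=F
union over the pool: B1=T, B1=F, B2=T, B2=F, B3=F, B4=T, B4=F
uncovered (1 of 8): B3=T
Answer: B3=T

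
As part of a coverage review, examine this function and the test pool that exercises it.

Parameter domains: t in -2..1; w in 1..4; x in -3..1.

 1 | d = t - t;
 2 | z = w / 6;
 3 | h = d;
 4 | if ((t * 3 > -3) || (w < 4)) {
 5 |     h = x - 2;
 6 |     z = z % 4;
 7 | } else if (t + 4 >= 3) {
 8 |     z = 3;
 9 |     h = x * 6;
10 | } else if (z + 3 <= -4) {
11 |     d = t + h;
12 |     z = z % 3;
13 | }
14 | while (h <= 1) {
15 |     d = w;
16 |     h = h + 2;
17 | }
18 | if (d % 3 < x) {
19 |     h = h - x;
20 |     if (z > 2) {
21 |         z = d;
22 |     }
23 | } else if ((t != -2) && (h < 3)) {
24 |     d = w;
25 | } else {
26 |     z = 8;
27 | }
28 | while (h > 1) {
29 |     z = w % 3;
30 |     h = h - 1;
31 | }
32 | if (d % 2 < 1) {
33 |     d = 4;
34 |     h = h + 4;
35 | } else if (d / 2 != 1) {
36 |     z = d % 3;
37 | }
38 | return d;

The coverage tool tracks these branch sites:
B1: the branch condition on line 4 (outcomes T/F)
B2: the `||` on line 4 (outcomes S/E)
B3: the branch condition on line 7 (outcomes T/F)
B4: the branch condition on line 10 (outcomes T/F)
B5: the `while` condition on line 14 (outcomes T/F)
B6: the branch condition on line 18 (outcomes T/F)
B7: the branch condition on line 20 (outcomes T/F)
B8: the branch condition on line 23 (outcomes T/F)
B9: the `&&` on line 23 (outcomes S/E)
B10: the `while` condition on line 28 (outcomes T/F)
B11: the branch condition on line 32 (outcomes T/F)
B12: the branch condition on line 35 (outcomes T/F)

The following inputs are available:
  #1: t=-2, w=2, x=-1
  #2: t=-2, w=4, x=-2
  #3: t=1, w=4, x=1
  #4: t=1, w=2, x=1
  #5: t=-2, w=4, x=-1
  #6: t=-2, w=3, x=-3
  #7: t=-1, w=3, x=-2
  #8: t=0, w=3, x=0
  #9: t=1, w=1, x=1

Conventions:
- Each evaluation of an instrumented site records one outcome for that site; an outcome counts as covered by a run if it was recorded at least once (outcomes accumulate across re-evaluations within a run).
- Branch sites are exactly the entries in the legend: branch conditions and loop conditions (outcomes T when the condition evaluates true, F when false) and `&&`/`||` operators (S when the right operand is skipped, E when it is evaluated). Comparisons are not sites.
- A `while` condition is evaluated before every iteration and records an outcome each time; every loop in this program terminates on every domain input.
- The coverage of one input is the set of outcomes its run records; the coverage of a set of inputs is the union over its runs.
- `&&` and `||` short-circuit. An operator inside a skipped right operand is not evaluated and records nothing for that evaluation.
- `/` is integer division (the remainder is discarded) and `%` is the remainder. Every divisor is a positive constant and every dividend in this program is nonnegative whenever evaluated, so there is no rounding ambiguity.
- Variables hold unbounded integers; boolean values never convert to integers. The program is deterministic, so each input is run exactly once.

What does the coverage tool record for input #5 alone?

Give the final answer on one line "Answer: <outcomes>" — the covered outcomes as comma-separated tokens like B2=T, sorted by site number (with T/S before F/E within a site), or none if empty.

Event log for input #5 (t=-2, w=4, x=-1):
  B2->E, B1->F, B3->F, B4->F, B5->T, B5->F, B6->F, B9->S, B8->F, B10->T
  B10->F, B11->T
deduplicating events, the covered set is: B1=F, B2=E, B3=F, B4=F, B5=T, B5=F, B6=F, B8=F, B9=S, B10=T, B10=F, B11=T

Answer: B1=F, B2=E, B3=F, B4=F, B5=T, B5=F, B6=F, B8=F, B9=S, B10=T, B10=F, B11=T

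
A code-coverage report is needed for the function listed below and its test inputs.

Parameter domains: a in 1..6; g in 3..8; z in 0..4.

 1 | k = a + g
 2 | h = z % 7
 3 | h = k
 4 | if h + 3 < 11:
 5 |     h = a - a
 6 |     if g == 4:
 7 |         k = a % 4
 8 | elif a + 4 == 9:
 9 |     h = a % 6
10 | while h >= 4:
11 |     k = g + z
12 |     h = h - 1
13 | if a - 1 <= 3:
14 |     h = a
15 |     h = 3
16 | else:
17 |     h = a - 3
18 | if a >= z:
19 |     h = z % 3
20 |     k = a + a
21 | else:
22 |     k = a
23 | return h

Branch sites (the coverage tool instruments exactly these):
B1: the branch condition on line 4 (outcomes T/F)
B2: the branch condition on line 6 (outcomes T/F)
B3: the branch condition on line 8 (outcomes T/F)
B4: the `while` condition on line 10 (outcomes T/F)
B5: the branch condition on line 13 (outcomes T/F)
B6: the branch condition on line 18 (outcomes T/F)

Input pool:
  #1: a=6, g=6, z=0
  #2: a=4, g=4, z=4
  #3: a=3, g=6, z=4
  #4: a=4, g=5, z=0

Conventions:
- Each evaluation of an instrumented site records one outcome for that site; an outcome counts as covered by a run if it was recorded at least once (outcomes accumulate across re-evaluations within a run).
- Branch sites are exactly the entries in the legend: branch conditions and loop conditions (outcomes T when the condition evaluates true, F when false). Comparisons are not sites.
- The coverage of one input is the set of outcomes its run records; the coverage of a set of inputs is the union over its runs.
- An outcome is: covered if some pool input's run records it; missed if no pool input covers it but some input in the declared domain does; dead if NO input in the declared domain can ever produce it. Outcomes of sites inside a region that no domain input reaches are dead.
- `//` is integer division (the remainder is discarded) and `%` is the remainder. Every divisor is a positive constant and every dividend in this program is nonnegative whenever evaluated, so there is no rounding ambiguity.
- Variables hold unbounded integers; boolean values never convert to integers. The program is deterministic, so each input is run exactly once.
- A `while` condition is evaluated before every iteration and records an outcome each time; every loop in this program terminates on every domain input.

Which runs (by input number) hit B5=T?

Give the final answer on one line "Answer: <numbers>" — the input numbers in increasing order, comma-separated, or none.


input #1 (a=6, g=6, z=0): does not produce B5=T
input #2 (a=4, g=4, z=4): produces B5=T
input #3 (a=3, g=6, z=4): produces B5=T
input #4 (a=4, g=5, z=0): produces B5=T
Answer: 2, 3, 4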